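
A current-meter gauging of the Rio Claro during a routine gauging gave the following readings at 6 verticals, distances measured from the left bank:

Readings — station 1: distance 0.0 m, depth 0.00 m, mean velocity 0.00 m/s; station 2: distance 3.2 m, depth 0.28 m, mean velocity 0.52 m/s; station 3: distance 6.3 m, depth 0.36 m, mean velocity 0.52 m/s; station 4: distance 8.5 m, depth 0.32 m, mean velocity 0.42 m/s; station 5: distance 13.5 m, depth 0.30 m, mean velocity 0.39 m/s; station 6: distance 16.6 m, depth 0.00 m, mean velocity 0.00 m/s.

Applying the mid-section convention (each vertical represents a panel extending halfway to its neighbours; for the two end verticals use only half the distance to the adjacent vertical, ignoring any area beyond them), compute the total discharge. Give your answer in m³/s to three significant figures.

w_2 = (6.3 − 0.0)/2 = 3.15 m; q_2 = 0.52 × 0.28 × 3.15 = 0.4586 m³/s
w_3 = (8.5 − 3.2)/2 = 2.65 m; q_3 = 0.52 × 0.36 × 2.65 = 0.4961 m³/s
w_4 = (13.5 − 6.3)/2 = 3.6 m; q_4 = 0.42 × 0.32 × 3.6 = 0.4838 m³/s
w_5 = (16.6 − 8.5)/2 = 4.05 m; q_5 = 0.39 × 0.30 × 4.05 = 0.4739 m³/s
Stations 1, 6 contribute zero (depth or velocity is 0).
Q = Σ qᵢ = 1.912 m³/s

1.91 m³/s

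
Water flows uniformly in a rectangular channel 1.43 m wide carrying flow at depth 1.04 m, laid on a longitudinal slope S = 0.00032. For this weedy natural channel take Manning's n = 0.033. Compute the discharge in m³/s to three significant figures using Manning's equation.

0.455 m³/s

A = b·y = 1.43 × 1.04 = 1.487 m²
P = b + 2y = 1.43 + 2×1.04 = 3.510 m
R = A/P = 1.487/3.510 = 0.4237 m
Q = (1/n)·A·R^(2/3)·S^(1/2) = (1/0.033) × 1.487 × 0.4237^(2/3) × 0.00032^(1/2) = 0.4548 m³/s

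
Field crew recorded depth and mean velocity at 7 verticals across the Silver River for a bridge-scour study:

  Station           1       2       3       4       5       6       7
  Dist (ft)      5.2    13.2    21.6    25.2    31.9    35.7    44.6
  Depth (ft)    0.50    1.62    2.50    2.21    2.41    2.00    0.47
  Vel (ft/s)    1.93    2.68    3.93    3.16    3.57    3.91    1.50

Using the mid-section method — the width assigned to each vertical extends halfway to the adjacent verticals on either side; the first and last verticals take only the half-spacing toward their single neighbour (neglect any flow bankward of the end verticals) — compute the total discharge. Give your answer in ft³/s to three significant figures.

w_1 = (13.2 − 5.2)/2 = 4 ft; q_1 = 1.93 × 0.50 × 4 = 3.860 ft³/s
w_2 = (21.6 − 5.2)/2 = 8.2 ft; q_2 = 2.68 × 1.62 × 8.2 = 35.60 ft³/s
w_3 = (25.2 − 13.2)/2 = 6 ft; q_3 = 3.93 × 2.50 × 6 = 58.95 ft³/s
w_4 = (31.9 − 21.6)/2 = 5.15 ft; q_4 = 3.16 × 2.21 × 5.15 = 35.97 ft³/s
w_5 = (35.7 − 25.2)/2 = 5.25 ft; q_5 = 3.57 × 2.41 × 5.25 = 45.17 ft³/s
w_6 = (44.6 − 31.9)/2 = 6.35 ft; q_6 = 3.91 × 2.00 × 6.35 = 49.66 ft³/s
w_7 = (44.6 − 35.7)/2 = 4.45 ft; q_7 = 1.50 × 0.47 × 4.45 = 3.137 ft³/s
Q = Σ qᵢ = 232.3 ft³/s

232 ft³/s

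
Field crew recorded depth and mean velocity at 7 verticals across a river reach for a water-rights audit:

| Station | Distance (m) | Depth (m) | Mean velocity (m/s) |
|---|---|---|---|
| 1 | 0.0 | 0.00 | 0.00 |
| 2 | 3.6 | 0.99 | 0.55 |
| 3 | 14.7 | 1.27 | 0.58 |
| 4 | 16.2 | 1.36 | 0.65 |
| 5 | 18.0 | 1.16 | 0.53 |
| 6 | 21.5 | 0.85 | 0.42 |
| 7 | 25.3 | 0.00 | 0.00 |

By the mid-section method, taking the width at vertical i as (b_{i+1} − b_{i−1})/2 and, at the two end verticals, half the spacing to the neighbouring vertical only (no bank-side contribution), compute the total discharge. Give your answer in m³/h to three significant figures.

w_2 = (14.7 − 0.0)/2 = 7.35 m; q_2 = 0.55 × 0.99 × 7.35 = 4.002 m³/s
w_3 = (16.2 − 3.6)/2 = 6.3 m; q_3 = 0.58 × 1.27 × 6.3 = 4.641 m³/s
w_4 = (18.0 − 14.7)/2 = 1.65 m; q_4 = 0.65 × 1.36 × 1.65 = 1.459 m³/s
w_5 = (21.5 − 16.2)/2 = 2.65 m; q_5 = 0.53 × 1.16 × 2.65 = 1.629 m³/s
w_6 = (25.3 − 18.0)/2 = 3.65 m; q_6 = 0.42 × 0.85 × 3.65 = 1.303 m³/s
Stations 1, 7 contribute zero (depth or velocity is 0).
Q = Σ qᵢ = 13.03 m³/s
= 13.03 × 3600 = 46920 m³/h

46900 m³/h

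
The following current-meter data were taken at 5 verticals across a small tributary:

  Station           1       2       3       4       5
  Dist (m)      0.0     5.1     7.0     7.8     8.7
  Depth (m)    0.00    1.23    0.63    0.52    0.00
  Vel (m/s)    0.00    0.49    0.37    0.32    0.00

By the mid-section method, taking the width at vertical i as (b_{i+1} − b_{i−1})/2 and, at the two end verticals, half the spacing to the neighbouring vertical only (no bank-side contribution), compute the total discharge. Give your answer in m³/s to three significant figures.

w_2 = (7.0 − 0.0)/2 = 3.5 m; q_2 = 0.49 × 1.23 × 3.5 = 2.109 m³/s
w_3 = (7.8 − 5.1)/2 = 1.35 m; q_3 = 0.37 × 0.63 × 1.35 = 0.3147 m³/s
w_4 = (8.7 − 7.0)/2 = 0.85 m; q_4 = 0.32 × 0.52 × 0.85 = 0.1414 m³/s
Stations 1, 5 contribute zero (depth or velocity is 0).
Q = Σ qᵢ = 2.566 m³/s

2.57 m³/s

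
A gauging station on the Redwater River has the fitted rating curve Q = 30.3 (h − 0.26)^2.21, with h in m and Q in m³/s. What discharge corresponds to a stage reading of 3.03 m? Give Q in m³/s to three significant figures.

288 m³/s

Q = 30.3 × (3.03 − 0.26)^2.21 = 30.3 × 2.77^2.21 = 288.0 m³/s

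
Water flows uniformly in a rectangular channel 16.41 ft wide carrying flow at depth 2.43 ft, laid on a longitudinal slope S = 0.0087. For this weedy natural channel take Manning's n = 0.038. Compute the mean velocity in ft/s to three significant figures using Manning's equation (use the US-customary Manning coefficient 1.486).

5.55 ft/s

A = b·y = 16.41 × 2.43 = 39.88 ft²
P = b + 2y = 16.41 + 2×2.43 = 21.27 ft
R = A/P = 39.88/21.27 = 1.875 ft
Q = (1.486/n)·A·R^(2/3)·S^(1/2) = (1.486/0.038) × 39.88 × 1.875^(2/3) × 0.0087^(1/2) = 221.1 ft³/s
V = Q/A = 221.1/39.88 = 5.546 ft/s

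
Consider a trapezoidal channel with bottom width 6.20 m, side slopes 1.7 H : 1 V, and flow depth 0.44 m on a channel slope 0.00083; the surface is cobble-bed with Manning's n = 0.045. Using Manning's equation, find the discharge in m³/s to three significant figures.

A = (b + z·y)·y = (6.20 + 1.7×0.44)×0.44 = 3.057 m²
P = b + 2y√(1+z²) = 6.20 + 2×0.44×√(1+1.7²) = 7.936 m
R = A/P = 3.057/7.936 = 0.3852 m
Q = (1/n)·A·R^(2/3)·S^(1/2) = (1/0.045) × 3.057 × 0.3852^(2/3) × 0.00083^(1/2) = 1.036 m³/s

1.04 m³/s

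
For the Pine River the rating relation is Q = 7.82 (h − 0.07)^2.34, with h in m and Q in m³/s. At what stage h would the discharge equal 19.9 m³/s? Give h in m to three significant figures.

h − h₀ = (Q/C)^(1/b) = (19.9/7.82)^(1/2.34) = 1.491 m
h = 0.07 + 1.491 = 1.561 m

1.56 m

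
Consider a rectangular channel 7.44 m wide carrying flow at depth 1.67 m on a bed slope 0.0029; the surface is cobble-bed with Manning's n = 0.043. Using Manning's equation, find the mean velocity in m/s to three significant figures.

A = b·y = 7.44 × 1.67 = 12.42 m²
P = b + 2y = 7.44 + 2×1.67 = 10.78 m
R = A/P = 12.42/10.78 = 1.153 m
Q = (1/n)·A·R^(2/3)·S^(1/2) = (1/0.043) × 12.42 × 1.153^(2/3) × 0.0029^(1/2) = 17.11 m³/s
V = Q/A = 17.11/12.42 = 1.377 m/s

1.38 m/s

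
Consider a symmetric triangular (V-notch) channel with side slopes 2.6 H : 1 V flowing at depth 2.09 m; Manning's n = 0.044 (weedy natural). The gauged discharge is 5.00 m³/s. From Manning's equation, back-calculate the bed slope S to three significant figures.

A = z·y² = 2.6×2.09² = 11.36 m²
P = 2y√(1+z²) = 2×2.09×√(1+2.6²) = 11.64 m
R = A/P = 11.36/11.64 = 0.9753 m
S = (Q·n / (1·A·R^(2/3)))² = (5.00×0.044 / (1×11.36×0.9835))² = 0.0003879

0.000388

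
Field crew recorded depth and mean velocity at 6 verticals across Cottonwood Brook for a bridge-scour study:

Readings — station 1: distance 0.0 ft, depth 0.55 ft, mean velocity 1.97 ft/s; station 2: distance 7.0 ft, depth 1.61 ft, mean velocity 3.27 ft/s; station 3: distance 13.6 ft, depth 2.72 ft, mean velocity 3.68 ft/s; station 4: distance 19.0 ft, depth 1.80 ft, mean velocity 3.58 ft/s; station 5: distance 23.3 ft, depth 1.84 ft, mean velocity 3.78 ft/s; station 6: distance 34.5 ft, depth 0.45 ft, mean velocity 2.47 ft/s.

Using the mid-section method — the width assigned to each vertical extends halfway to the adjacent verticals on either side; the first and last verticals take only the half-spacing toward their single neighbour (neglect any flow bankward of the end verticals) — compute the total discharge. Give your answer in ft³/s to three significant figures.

w_1 = (7.0 − 0.0)/2 = 3.5 ft; q_1 = 1.97 × 0.55 × 3.5 = 3.792 ft³/s
w_2 = (13.6 − 0.0)/2 = 6.8 ft; q_2 = 3.27 × 1.61 × 6.8 = 35.80 ft³/s
w_3 = (19.0 − 7.0)/2 = 6 ft; q_3 = 3.68 × 2.72 × 6 = 60.06 ft³/s
w_4 = (23.3 − 13.6)/2 = 4.85 ft; q_4 = 3.58 × 1.80 × 4.85 = 31.25 ft³/s
w_5 = (34.5 − 19.0)/2 = 7.75 ft; q_5 = 3.78 × 1.84 × 7.75 = 53.90 ft³/s
w_6 = (34.5 − 23.3)/2 = 5.6 ft; q_6 = 2.47 × 0.45 × 5.6 = 6.224 ft³/s
Q = Σ qᵢ = 191.0 ft³/s

191 ft³/s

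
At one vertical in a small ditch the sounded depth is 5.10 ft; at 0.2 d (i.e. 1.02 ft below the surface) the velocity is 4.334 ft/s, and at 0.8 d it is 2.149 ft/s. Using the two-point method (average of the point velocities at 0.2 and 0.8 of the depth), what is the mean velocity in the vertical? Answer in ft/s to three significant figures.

v̄ = (4.334 + 2.149) / 2 = 3.242 ft/s

3.24 ft/s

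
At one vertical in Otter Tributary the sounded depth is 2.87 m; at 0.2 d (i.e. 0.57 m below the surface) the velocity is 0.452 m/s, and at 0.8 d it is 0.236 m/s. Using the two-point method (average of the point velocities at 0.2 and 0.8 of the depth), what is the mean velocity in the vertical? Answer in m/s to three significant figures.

v̄ = (0.452 + 0.236) / 2 = 0.3440 m/s

0.344 m/s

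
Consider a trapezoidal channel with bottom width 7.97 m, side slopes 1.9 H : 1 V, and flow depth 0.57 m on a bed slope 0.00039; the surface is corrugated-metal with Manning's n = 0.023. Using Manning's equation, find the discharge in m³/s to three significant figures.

A = (b + z·y)·y = (7.97 + 1.9×0.57)×0.57 = 5.160 m²
P = b + 2y√(1+z²) = 7.97 + 2×0.57×√(1+1.9²) = 10.42 m
R = A/P = 5.160/10.42 = 0.4953 m
Q = (1/n)·A·R^(2/3)·S^(1/2) = (1/0.023) × 5.160 × 0.4953^(2/3) × 0.00039^(1/2) = 2.774 m³/s

2.77 m³/s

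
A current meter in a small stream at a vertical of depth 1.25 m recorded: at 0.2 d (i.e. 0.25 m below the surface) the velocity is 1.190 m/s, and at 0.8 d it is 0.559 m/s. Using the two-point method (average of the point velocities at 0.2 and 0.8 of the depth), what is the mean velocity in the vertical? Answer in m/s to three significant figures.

0.875 m/s

v̄ = (1.190 + 0.559) / 2 = 0.8745 m/s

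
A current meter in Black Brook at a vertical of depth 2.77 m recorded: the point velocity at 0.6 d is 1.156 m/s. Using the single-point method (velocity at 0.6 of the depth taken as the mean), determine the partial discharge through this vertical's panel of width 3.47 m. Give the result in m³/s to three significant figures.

v̄ = v₀.₆ = 1.156 m/s
q = v̄ × d × w = 1.156 × 2.77 × 3.47 = 11.11 m³/s

11.1 m³/s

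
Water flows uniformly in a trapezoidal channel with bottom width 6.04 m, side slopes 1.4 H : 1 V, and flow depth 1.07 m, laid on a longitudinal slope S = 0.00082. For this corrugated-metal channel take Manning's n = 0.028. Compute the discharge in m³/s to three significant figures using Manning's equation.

7.28 m³/s

A = (b + z·y)·y = (6.04 + 1.4×1.07)×1.07 = 8.066 m²
P = b + 2y√(1+z²) = 6.04 + 2×1.07×√(1+1.4²) = 9.722 m
R = A/P = 8.066/9.722 = 0.8296 m
Q = (1/n)·A·R^(2/3)·S^(1/2) = (1/0.028) × 8.066 × 0.8296^(2/3) × 0.00082^(1/2) = 7.283 m³/s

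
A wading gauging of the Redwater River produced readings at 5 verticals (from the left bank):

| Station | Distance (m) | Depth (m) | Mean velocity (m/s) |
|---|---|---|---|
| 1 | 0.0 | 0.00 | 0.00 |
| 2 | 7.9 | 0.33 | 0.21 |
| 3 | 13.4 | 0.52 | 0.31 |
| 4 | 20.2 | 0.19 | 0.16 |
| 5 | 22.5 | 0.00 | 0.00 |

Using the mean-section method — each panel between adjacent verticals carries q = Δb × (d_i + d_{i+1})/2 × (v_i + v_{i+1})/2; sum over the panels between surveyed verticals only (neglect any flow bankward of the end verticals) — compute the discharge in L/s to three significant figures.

Panel 1-2: Δb = 7.9 m, d̄ = (0.00+0.33)/2 = 0.165, v̄ = (0.00+0.21)/2 = 0.105 → q = 7.9×0.165×0.105 = 0.1369 m³/s
Panel 2-3: Δb = 5.5 m, d̄ = (0.33+0.52)/2 = 0.425, v̄ = (0.21+0.31)/2 = 0.26 → q = 5.5×0.425×0.26 = 0.6078 m³/s
Panel 3-4: Δb = 6.8 m, d̄ = (0.52+0.19)/2 = 0.355, v̄ = (0.31+0.16)/2 = 0.235 → q = 6.8×0.355×0.235 = 0.5673 m³/s
Panel 4-5: Δb = 2.3 m, d̄ = (0.19+0.00)/2 = 0.095, v̄ = (0.16+0.00)/2 = 0.08 → q = 2.3×0.095×0.08 = 0.01748 m³/s
Q = Σ q = 1.329 m³/s
= 1.329 × 1000 = 1329 L/s

1330 L/s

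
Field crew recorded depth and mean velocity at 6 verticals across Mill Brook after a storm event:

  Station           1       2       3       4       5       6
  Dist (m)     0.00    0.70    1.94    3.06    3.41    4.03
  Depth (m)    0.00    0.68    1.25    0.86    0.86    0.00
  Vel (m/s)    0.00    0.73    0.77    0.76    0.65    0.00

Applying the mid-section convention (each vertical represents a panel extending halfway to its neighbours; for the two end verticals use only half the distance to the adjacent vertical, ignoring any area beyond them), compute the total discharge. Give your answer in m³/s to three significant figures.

2.37 m³/s

w_2 = (1.94 − 0.00)/2 = 0.97 m; q_2 = 0.73 × 0.68 × 0.97 = 0.4815 m³/s
w_3 = (3.06 − 0.70)/2 = 1.18 m; q_3 = 0.77 × 1.25 × 1.18 = 1.136 m³/s
w_4 = (3.41 − 1.94)/2 = 0.735 m; q_4 = 0.76 × 0.86 × 0.735 = 0.4804 m³/s
w_5 = (4.03 − 3.06)/2 = 0.485 m; q_5 = 0.65 × 0.86 × 0.485 = 0.2711 m³/s
Stations 1, 6 contribute zero (depth or velocity is 0).
Q = Σ qᵢ = 2.369 m³/s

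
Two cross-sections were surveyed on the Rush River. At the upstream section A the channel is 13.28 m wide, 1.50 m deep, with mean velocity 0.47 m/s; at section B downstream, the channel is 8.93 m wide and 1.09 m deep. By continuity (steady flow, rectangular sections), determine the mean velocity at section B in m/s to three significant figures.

Q = A₁V₁ = (13.28×1.50) × 0.47 = 9.362 m³/s
A₂ = 8.93 × 1.09 = 9.734 m²
V₂ = Q/A₂ = 9.362/9.734 = 0.9619 m/s

0.962 m/s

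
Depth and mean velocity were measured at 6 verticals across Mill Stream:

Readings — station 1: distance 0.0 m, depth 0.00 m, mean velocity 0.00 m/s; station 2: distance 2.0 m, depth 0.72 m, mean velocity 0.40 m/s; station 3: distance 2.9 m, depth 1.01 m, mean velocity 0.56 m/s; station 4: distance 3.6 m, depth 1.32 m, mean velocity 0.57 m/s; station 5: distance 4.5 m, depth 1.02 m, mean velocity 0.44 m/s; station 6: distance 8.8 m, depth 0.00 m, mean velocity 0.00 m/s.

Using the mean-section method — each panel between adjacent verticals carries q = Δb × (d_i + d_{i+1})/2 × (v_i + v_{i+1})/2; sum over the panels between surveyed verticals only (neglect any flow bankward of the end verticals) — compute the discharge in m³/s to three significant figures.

1.99 m³/s

Panel 1-2: Δb = 2 m, d̄ = (0.00+0.72)/2 = 0.36, v̄ = (0.00+0.40)/2 = 0.2 → q = 2×0.36×0.2 = 0.1440 m³/s
Panel 2-3: Δb = 0.9 m, d̄ = (0.72+1.01)/2 = 0.865, v̄ = (0.40+0.56)/2 = 0.48 → q = 0.9×0.865×0.48 = 0.3737 m³/s
Panel 3-4: Δb = 0.7 m, d̄ = (1.01+1.32)/2 = 1.165, v̄ = (0.56+0.57)/2 = 0.565 → q = 0.7×1.165×0.565 = 0.4608 m³/s
Panel 4-5: Δb = 0.9 m, d̄ = (1.32+1.02)/2 = 1.17, v̄ = (0.57+0.44)/2 = 0.505 → q = 0.9×1.17×0.505 = 0.5318 m³/s
Panel 5-6: Δb = 4.3 m, d̄ = (1.02+0.00)/2 = 0.51, v̄ = (0.44+0.00)/2 = 0.22 → q = 4.3×0.51×0.22 = 0.4825 m³/s
Q = Σ q = 1.993 m³/s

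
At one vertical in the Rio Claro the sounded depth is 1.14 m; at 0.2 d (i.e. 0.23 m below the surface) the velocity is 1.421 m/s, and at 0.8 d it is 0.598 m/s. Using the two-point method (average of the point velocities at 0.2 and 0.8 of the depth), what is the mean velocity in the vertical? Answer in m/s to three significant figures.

1.01 m/s

v̄ = (1.421 + 0.598) / 2 = 1.010 m/s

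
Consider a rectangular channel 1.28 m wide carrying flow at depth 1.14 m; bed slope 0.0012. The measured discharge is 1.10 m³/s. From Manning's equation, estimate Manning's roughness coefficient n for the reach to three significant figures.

A = b·y = 1.28 × 1.14 = 1.459 m²
P = b + 2y = 1.28 + 2×1.14 = 3.560 m
R = A/P = 1.459/3.560 = 0.4099 m
n = (1/Q)·A·R^(2/3)·S^(1/2) = (1/1.10) × 1.459 × 0.5518 × 0.03464 = 0.02536

0.0254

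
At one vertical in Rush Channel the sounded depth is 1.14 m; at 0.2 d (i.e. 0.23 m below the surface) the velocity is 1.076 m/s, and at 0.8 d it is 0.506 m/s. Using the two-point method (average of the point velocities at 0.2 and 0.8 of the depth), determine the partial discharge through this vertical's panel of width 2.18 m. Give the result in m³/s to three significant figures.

v̄ = (1.076 + 0.506) / 2 = 0.7910 m/s
q = v̄ × d × w = 0.7910 × 1.14 × 2.18 = 1.966 m³/s

1.97 m³/s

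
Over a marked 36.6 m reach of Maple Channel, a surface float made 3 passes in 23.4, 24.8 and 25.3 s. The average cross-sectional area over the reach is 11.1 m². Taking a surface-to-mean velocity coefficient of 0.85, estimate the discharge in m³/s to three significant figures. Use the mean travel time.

14.1 m³/s

t̄ = (23.4 + 24.8 + 25.3) / 3 = 24.5 s
v_surface = L / t̄ = 36.6 / 24.5 = 1.494 m/s
v_mean = 0.85 × 1.494 = 1.270 m/s
Q = A × v_mean = 11.1 × 1.270 = 14.09 m³/s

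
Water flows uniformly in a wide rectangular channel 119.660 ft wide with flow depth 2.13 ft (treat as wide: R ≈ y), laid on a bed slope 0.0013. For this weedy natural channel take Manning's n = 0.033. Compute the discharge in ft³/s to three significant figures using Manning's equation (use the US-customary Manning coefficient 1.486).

A = b·y = 119.660 × 2.13 = 254.9 ft²
Wide channel: R ≈ y = 2.13 ft
Q = (1.486/n)·A·R^(2/3)·S^(1/2) = (1.486/0.033) × 254.9 × 2.130^(2/3) × 0.0013^(1/2) = 685.1 ft³/s

685 ft³/s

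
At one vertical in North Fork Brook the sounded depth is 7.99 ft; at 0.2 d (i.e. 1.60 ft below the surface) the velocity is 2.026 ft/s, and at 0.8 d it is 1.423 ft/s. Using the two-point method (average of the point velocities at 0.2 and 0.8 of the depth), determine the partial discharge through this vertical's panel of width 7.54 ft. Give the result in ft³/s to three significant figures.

v̄ = (2.026 + 1.423) / 2 = 1.725 ft/s
q = v̄ × d × w = 1.725 × 7.99 × 7.54 = 103.9 ft³/s

104 ft³/s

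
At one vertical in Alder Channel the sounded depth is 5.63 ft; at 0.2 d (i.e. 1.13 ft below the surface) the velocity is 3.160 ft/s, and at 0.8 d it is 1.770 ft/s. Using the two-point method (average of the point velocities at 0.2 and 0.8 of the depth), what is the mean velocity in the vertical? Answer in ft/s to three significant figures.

2.47 ft/s

v̄ = (3.160 + 1.770) / 2 = 2.465 ft/s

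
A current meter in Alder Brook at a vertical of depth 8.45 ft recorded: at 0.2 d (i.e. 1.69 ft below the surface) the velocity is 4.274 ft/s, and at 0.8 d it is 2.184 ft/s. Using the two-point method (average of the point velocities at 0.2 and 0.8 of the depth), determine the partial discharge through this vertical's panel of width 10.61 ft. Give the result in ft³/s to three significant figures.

289 ft³/s

v̄ = (4.274 + 2.184) / 2 = 3.229 ft/s
q = v̄ × d × w = 3.229 × 8.45 × 10.61 = 289.5 ft³/s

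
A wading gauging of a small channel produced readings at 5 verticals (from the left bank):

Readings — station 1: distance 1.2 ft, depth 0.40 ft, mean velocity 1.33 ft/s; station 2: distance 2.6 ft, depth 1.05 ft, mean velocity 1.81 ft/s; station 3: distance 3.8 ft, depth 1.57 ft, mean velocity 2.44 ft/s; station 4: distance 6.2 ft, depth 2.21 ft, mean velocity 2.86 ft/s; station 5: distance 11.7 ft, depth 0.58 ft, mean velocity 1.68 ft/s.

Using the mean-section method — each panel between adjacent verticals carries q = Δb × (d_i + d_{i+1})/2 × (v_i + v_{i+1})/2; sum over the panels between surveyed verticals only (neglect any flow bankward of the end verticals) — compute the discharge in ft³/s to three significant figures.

34.4 ft³/s

Panel 1-2: Δb = 1.4 ft, d̄ = (0.40+1.05)/2 = 0.725, v̄ = (1.33+1.81)/2 = 1.57 → q = 1.4×0.725×1.57 = 1.594 ft³/s
Panel 2-3: Δb = 1.2 ft, d̄ = (1.05+1.57)/2 = 1.31, v̄ = (1.81+2.44)/2 = 2.125 → q = 1.2×1.31×2.125 = 3.341 ft³/s
Panel 3-4: Δb = 2.4 ft, d̄ = (1.57+2.21)/2 = 1.89, v̄ = (2.44+2.86)/2 = 2.65 → q = 2.4×1.89×2.65 = 12.02 ft³/s
Panel 4-5: Δb = 5.5 ft, d̄ = (2.21+0.58)/2 = 1.395, v̄ = (2.86+1.68)/2 = 2.27 → q = 5.5×1.395×2.27 = 17.42 ft³/s
Q = Σ q = 34.37 ft³/s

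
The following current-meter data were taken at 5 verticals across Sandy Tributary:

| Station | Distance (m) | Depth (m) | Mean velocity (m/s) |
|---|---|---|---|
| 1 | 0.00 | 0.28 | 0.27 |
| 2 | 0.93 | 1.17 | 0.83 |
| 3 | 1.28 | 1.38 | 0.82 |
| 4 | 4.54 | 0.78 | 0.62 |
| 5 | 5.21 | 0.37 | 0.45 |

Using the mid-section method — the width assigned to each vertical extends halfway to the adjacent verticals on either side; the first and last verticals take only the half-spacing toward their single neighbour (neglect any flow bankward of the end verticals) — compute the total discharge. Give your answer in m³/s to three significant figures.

3.71 m³/s

w_1 = (0.93 − 0.00)/2 = 0.465 m; q_1 = 0.27 × 0.28 × 0.465 = 0.03515 m³/s
w_2 = (1.28 − 0.00)/2 = 0.64 m; q_2 = 0.83 × 1.17 × 0.64 = 0.6215 m³/s
w_3 = (4.54 − 0.93)/2 = 1.805 m; q_3 = 0.82 × 1.38 × 1.805 = 2.043 m³/s
w_4 = (5.21 − 1.28)/2 = 1.965 m; q_4 = 0.62 × 0.78 × 1.965 = 0.9503 m³/s
w_5 = (5.21 − 4.54)/2 = 0.335 m; q_5 = 0.45 × 0.37 × 0.335 = 0.05578 m³/s
Q = Σ qᵢ = 3.705 m³/s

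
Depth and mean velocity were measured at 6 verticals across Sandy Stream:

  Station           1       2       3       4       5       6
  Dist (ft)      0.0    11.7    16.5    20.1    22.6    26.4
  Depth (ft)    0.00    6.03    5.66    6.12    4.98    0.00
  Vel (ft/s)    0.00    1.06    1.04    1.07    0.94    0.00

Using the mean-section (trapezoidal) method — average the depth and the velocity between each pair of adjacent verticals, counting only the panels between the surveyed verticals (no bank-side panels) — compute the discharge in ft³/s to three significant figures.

88.9 ft³/s

Panel 1-2: Δb = 11.7 ft, d̄ = (0.00+6.03)/2 = 3.015, v̄ = (0.00+1.06)/2 = 0.53 → q = 11.7×3.015×0.53 = 18.70 ft³/s
Panel 2-3: Δb = 4.8 ft, d̄ = (6.03+5.66)/2 = 5.845, v̄ = (1.06+1.04)/2 = 1.05 → q = 4.8×5.845×1.05 = 29.46 ft³/s
Panel 3-4: Δb = 3.6 ft, d̄ = (5.66+6.12)/2 = 5.89, v̄ = (1.04+1.07)/2 = 1.055 → q = 3.6×5.89×1.055 = 22.37 ft³/s
Panel 4-5: Δb = 2.5 ft, d̄ = (6.12+4.98)/2 = 5.55, v̄ = (1.07+0.94)/2 = 1.005 → q = 2.5×5.55×1.005 = 13.94 ft³/s
Panel 5-6: Δb = 3.8 ft, d̄ = (4.98+0.00)/2 = 2.49, v̄ = (0.94+0.00)/2 = 0.47 → q = 3.8×2.49×0.47 = 4.447 ft³/s
Q = Σ q = 88.92 ft³/s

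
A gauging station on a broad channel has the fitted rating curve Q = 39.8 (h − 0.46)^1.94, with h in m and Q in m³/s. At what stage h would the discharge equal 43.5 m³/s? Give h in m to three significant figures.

h − h₀ = (Q/C)^(1/b) = (43.5/39.8)^(1/1.94) = 1.047 m
h = 0.46 + 1.047 = 1.507 m

1.51 m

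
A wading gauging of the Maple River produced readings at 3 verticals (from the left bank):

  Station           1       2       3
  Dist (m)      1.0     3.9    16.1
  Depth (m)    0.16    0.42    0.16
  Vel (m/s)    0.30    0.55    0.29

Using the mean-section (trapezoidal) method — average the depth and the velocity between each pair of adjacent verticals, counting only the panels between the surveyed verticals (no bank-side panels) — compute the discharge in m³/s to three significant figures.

Panel 1-2: Δb = 2.9 m, d̄ = (0.16+0.42)/2 = 0.29, v̄ = (0.30+0.55)/2 = 0.425 → q = 2.9×0.29×0.425 = 0.3574 m³/s
Panel 2-3: Δb = 12.2 m, d̄ = (0.42+0.16)/2 = 0.29, v̄ = (0.55+0.29)/2 = 0.42 → q = 12.2×0.29×0.42 = 1.486 m³/s
Q = Σ q = 1.843 m³/s

1.84 m³/s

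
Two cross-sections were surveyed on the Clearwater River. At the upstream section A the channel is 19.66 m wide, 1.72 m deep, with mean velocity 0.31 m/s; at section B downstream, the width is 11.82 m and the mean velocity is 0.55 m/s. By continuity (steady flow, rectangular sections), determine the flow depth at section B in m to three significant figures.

1.61 m

Q = A₁V₁ = (19.66×1.72) × 0.31 = 10.48 m³/s
d₂ = Q/(b₂ V₂) = 10.48/(11.82×0.55) = 1.612 m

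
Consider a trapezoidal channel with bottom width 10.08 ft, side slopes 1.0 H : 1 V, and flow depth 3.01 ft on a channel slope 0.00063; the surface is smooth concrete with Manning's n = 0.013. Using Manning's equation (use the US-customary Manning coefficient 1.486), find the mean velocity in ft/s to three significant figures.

A = (b + z·y)·y = (10.08 + 1.0×3.01)×3.01 = 39.40 ft²
P = b + 2y√(1+z²) = 10.08 + 2×3.01×√(1+1.0²) = 18.59 ft
R = A/P = 39.40/18.59 = 2.119 ft
Q = (1.486/n)·A·R^(2/3)·S^(1/2) = (1.486/0.013) × 39.40 × 2.119^(2/3) × 0.00063^(1/2) = 186.5 ft³/s
V = Q/A = 186.5/39.40 = 4.733 ft/s

4.73 ft/s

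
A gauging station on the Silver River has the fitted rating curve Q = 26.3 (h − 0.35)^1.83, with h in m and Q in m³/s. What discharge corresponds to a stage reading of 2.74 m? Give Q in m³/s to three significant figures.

Q = 26.3 × (2.74 − 0.35)^1.83 = 26.3 × 2.39^1.83 = 129.5 m³/s

130 m³/s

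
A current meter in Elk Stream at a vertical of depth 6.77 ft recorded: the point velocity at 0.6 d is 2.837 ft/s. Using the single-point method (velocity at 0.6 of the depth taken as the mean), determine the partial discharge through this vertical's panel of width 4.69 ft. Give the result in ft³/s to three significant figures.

v̄ = v₀.₆ = 2.837 ft/s
q = v̄ × d × w = 2.837 × 6.77 × 4.69 = 90.08 ft³/s

90.1 ft³/s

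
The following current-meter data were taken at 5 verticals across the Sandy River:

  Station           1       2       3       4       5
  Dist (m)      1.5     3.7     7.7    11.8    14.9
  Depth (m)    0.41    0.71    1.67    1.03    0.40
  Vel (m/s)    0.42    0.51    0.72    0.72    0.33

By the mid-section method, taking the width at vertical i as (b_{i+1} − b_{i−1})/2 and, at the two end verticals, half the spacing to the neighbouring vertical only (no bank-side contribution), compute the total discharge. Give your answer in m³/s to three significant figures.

w_1 = (3.7 − 1.5)/2 = 1.1 m; q_1 = 0.42 × 0.41 × 1.1 = 0.1894 m³/s
w_2 = (7.7 − 1.5)/2 = 3.1 m; q_2 = 0.51 × 0.71 × 3.1 = 1.123 m³/s
w_3 = (11.8 − 3.7)/2 = 4.05 m; q_3 = 0.72 × 1.67 × 4.05 = 4.870 m³/s
w_4 = (14.9 − 7.7)/2 = 3.6 m; q_4 = 0.72 × 1.03 × 3.6 = 2.670 m³/s
w_5 = (14.9 − 11.8)/2 = 1.55 m; q_5 = 0.33 × 0.40 × 1.55 = 0.2046 m³/s
Q = Σ qᵢ = 9.056 m³/s

9.06 m³/s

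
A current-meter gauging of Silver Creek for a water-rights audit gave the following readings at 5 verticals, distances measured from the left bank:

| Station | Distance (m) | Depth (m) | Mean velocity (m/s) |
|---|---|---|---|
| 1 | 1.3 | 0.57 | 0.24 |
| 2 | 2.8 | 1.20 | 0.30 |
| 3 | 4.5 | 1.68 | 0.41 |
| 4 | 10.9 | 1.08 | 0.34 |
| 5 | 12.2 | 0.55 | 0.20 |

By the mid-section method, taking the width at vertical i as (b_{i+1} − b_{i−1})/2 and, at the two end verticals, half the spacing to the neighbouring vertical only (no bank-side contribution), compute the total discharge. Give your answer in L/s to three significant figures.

4950 L/s

w_1 = (2.8 − 1.3)/2 = 0.75 m; q_1 = 0.24 × 0.57 × 0.75 = 0.1026 m³/s
w_2 = (4.5 − 1.3)/2 = 1.6 m; q_2 = 0.30 × 1.20 × 1.6 = 0.5760 m³/s
w_3 = (10.9 − 2.8)/2 = 4.05 m; q_3 = 0.41 × 1.68 × 4.05 = 2.790 m³/s
w_4 = (12.2 − 4.5)/2 = 3.85 m; q_4 = 0.34 × 1.08 × 3.85 = 1.414 m³/s
w_5 = (12.2 − 10.9)/2 = 0.65 m; q_5 = 0.20 × 0.55 × 0.65 = 0.07150 m³/s
Q = Σ qᵢ = 4.953 m³/s
= 4.953 × 1000 = 4953 L/s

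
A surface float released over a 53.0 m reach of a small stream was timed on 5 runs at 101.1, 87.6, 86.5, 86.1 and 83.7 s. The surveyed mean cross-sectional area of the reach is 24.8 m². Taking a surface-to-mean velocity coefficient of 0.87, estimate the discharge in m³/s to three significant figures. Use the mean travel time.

t̄ = (101.1 + 87.6 + 86.5 + 86.1 + 83.7) / 5 = 89 s
v_surface = L / t̄ = 53.0 / 89 = 0.5955 m/s
v_mean = 0.87 × 0.5955 = 0.5181 m/s
Q = A × v_mean = 24.8 × 0.5181 = 12.85 m³/s

12.8 m³/s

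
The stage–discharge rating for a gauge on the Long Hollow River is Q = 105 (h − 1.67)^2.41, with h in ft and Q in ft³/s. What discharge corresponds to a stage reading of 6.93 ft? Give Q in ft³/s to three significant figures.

Q = 105 × (6.93 − 1.67)^2.41 = 105 × 5.26^2.41 = 5738 ft³/s

5740 ft³/s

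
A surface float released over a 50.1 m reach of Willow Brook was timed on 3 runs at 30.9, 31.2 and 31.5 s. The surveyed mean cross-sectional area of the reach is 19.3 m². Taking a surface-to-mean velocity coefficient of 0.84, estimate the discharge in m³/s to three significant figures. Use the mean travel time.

t̄ = (30.9 + 31.2 + 31.5) / 3 = 31.2 s
v_surface = L / t̄ = 50.1 / 31.2 = 1.606 m/s
v_mean = 0.84 × 1.606 = 1.349 m/s
Q = A × v_mean = 19.3 × 1.349 = 26.03 m³/s

26.0 m³/s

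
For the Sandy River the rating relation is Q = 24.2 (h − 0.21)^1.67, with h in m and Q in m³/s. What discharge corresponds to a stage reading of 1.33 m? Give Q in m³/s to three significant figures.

Q = 24.2 × (1.33 − 0.21)^1.67 = 24.2 × 1.12^1.67 = 29.24 m³/s

29.2 m³/s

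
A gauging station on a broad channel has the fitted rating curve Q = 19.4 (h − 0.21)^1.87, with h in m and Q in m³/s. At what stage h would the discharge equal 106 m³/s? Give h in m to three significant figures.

h − h₀ = (Q/C)^(1/b) = (106/19.4)^(1/1.87) = 2.480 m
h = 0.21 + 2.480 = 2.690 m

2.69 m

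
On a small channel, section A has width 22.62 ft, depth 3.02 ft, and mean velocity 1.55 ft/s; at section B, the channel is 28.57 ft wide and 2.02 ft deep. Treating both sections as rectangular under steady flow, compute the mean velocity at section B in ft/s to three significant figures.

1.83 ft/s

Q = A₁V₁ = (22.62×3.02) × 1.55 = 105.9 ft³/s
A₂ = 28.57 × 2.02 = 57.71 ft²
V₂ = Q/A₂ = 105.9/57.71 = 1.835 ft/s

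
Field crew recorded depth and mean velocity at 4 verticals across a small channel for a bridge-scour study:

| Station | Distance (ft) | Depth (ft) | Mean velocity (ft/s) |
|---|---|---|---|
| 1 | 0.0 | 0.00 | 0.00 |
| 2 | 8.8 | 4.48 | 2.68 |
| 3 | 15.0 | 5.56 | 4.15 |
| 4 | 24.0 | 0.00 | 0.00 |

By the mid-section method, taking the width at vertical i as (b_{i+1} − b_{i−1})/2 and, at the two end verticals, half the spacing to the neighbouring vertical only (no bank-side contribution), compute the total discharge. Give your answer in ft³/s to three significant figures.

w_2 = (15.0 − 0.0)/2 = 7.5 ft; q_2 = 2.68 × 4.48 × 7.5 = 90.05 ft³/s
w_3 = (24.0 − 8.8)/2 = 7.6 ft; q_3 = 4.15 × 5.56 × 7.6 = 175.4 ft³/s
Stations 1, 4 contribute zero (depth or velocity is 0).
Q = Σ qᵢ = 265.4 ft³/s

265 ft³/s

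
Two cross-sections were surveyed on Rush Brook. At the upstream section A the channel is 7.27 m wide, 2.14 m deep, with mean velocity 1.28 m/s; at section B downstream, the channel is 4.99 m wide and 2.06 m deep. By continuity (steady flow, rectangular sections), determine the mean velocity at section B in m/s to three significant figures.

1.94 m/s

Q = A₁V₁ = (7.27×2.14) × 1.28 = 19.91 m³/s
A₂ = 4.99 × 2.06 = 10.28 m²
V₂ = Q/A₂ = 19.91/10.28 = 1.937 m/s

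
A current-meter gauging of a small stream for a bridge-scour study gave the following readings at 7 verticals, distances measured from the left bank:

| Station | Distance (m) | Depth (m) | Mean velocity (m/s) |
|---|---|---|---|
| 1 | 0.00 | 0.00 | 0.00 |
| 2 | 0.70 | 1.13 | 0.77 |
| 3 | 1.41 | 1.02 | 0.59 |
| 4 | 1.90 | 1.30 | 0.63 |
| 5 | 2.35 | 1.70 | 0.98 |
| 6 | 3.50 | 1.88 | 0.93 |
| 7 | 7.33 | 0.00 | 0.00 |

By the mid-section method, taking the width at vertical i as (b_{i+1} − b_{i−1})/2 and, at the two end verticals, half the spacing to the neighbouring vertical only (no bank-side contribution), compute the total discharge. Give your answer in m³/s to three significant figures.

7.05 m³/s

w_2 = (1.41 − 0.00)/2 = 0.705 m; q_2 = 0.77 × 1.13 × 0.705 = 0.6134 m³/s
w_3 = (1.90 − 0.70)/2 = 0.6 m; q_3 = 0.59 × 1.02 × 0.6 = 0.3611 m³/s
w_4 = (2.35 − 1.41)/2 = 0.47 m; q_4 = 0.63 × 1.30 × 0.47 = 0.3849 m³/s
w_5 = (3.50 − 1.90)/2 = 0.8 m; q_5 = 0.98 × 1.70 × 0.8 = 1.333 m³/s
w_6 = (7.33 − 2.35)/2 = 2.49 m; q_6 = 0.93 × 1.88 × 2.49 = 4.354 m³/s
Stations 1, 7 contribute zero (depth or velocity is 0).
Q = Σ qᵢ = 7.046 m³/s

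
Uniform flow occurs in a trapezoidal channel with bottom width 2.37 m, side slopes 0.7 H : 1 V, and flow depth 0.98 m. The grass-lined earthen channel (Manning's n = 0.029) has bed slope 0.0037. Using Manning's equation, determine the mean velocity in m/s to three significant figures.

A = (b + z·y)·y = (2.37 + 0.7×0.98)×0.98 = 2.995 m²
P = b + 2y√(1+z²) = 2.37 + 2×0.98×√(1+0.7²) = 4.762 m
R = A/P = 2.995/4.762 = 0.6288 m
Q = (1/n)·A·R^(2/3)·S^(1/2) = (1/0.029) × 2.995 × 0.6288^(2/3) × 0.0037^(1/2) = 4.611 m³/s
V = Q/A = 4.611/2.995 = 1.540 m/s

1.54 m/s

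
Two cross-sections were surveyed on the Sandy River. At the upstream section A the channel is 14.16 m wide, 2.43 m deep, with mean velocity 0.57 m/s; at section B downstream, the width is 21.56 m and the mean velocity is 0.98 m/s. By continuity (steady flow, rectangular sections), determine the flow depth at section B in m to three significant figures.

Q = A₁V₁ = (14.16×2.43) × 0.57 = 19.61 m³/s
d₂ = Q/(b₂ V₂) = 19.61/(21.56×0.98) = 0.9283 m

0.928 m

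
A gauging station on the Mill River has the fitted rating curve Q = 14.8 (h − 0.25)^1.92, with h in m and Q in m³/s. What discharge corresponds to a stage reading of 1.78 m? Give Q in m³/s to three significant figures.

33.5 m³/s

Q = 14.8 × (1.78 − 0.25)^1.92 = 14.8 × 1.53^1.92 = 33.49 m³/s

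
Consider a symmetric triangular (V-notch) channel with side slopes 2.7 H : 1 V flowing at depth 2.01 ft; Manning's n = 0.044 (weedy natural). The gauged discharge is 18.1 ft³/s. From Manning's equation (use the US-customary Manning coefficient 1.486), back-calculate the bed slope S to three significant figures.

A = z·y² = 2.7×2.01² = 10.91 ft²
P = 2y√(1+z²) = 2×2.01×√(1+2.7²) = 11.57 ft
R = A/P = 10.91/11.57 = 0.9424 ft
S = (Q·n / (1.486·A·R^(2/3)))² = (18.1×0.044 / (1.486×10.91×0.9612))² = 0.002612

0.00261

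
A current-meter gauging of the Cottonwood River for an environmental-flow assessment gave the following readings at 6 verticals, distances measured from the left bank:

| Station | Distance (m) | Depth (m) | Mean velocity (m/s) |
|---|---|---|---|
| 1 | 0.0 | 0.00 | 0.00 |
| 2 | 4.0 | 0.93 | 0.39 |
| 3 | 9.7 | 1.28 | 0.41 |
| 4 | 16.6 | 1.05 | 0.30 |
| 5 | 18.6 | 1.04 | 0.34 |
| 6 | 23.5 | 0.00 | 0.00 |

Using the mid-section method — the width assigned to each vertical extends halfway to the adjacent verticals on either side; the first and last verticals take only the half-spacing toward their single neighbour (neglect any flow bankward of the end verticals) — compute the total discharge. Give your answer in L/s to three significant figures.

w_2 = (9.7 − 0.0)/2 = 4.85 m; q_2 = 0.39 × 0.93 × 4.85 = 1.759 m³/s
w_3 = (16.6 − 4.0)/2 = 6.3 m; q_3 = 0.41 × 1.28 × 6.3 = 3.306 m³/s
w_4 = (18.6 − 9.7)/2 = 4.45 m; q_4 = 0.30 × 1.05 × 4.45 = 1.402 m³/s
w_5 = (23.5 − 16.6)/2 = 3.45 m; q_5 = 0.34 × 1.04 × 3.45 = 1.220 m³/s
Stations 1, 6 contribute zero (depth or velocity is 0).
Q = Σ qᵢ = 7.687 m³/s
= 7.687 × 1000 = 7687 L/s

7690 L/s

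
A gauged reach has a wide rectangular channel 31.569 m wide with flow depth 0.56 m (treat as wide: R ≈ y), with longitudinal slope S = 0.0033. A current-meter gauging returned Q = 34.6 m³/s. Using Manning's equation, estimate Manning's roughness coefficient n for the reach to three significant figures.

0.0199

A = b·y = 31.569 × 0.56 = 17.68 m²
Wide channel: R ≈ y = 0.56 m
n = (1/Q)·A·R^(2/3)·S^(1/2) = (1/34.6) × 17.68 × 0.6794 × 0.05745 = 0.01994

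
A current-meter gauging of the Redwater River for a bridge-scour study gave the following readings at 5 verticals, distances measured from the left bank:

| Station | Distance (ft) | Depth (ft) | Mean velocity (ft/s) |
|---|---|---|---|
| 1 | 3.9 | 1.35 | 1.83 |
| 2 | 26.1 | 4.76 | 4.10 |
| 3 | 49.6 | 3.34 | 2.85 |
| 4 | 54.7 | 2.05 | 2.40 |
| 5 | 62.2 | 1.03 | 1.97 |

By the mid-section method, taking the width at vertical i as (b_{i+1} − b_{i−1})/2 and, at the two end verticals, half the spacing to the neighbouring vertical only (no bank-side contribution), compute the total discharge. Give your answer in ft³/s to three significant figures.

648 ft³/s

w_1 = (26.1 − 3.9)/2 = 11.1 ft; q_1 = 1.83 × 1.35 × 11.1 = 27.42 ft³/s
w_2 = (49.6 − 3.9)/2 = 22.85 ft; q_2 = 4.10 × 4.76 × 22.85 = 445.9 ft³/s
w_3 = (54.7 − 26.1)/2 = 14.3 ft; q_3 = 2.85 × 3.34 × 14.3 = 136.1 ft³/s
w_4 = (62.2 − 49.6)/2 = 6.3 ft; q_4 = 2.40 × 2.05 × 6.3 = 31.00 ft³/s
w_5 = (62.2 − 54.7)/2 = 3.75 ft; q_5 = 1.97 × 1.03 × 3.75 = 7.609 ft³/s
Q = Σ qᵢ = 648.1 ft³/s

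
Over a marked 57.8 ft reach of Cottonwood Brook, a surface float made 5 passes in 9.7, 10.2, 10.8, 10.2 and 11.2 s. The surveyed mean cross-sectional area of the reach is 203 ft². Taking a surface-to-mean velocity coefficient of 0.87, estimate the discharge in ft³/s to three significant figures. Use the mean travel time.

980 ft³/s

t̄ = (9.7 + 10.2 + 10.8 + 10.2 + 11.2) / 5 = 10.42 s
v_surface = L / t̄ = 57.8 / 10.42 = 5.547 ft/s
v_mean = 0.87 × 5.547 = 4.826 ft/s
Q = A × v_mean = 203 × 4.826 = 979.7 ft³/s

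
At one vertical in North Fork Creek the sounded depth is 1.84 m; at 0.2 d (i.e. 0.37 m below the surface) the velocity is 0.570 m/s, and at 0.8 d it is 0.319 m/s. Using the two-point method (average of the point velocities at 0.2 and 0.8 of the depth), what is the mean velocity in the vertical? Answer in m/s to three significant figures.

v̄ = (0.570 + 0.319) / 2 = 0.4445 m/s

0.445 m/s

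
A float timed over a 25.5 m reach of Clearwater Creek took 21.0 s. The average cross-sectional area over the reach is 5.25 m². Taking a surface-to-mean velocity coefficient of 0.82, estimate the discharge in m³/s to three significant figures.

5.23 m³/s

v_surface = L / t̄ = 25.5 / 21 = 1.214 m/s
v_mean = 0.82 × 1.214 = 0.9957 m/s
Q = A × v_mean = 5.25 × 0.9957 = 5.228 m³/s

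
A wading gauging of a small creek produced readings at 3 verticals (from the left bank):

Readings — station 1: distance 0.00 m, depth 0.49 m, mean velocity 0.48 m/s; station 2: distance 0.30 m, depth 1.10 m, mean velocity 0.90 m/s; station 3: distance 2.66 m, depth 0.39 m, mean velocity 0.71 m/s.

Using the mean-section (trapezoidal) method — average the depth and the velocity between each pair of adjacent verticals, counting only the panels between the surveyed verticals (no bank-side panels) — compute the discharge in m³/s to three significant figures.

Panel 1-2: Δb = 0.3 m, d̄ = (0.49+1.10)/2 = 0.795, v̄ = (0.48+0.90)/2 = 0.69 → q = 0.3×0.795×0.69 = 0.1646 m³/s
Panel 2-3: Δb = 2.36 m, d̄ = (1.10+0.39)/2 = 0.745, v̄ = (0.90+0.71)/2 = 0.805 → q = 2.36×0.745×0.805 = 1.415 m³/s
Q = Σ q = 1.580 m³/s

1.58 m³/s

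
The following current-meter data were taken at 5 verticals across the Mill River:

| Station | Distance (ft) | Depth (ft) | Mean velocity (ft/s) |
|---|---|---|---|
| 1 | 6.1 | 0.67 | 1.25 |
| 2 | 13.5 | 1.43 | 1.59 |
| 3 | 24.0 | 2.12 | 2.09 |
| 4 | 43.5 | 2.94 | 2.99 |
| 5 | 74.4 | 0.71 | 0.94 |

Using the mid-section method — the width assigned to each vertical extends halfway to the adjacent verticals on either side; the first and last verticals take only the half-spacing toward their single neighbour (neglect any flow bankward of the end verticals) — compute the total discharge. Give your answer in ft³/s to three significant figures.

322 ft³/s

w_1 = (13.5 − 6.1)/2 = 3.7 ft; q_1 = 1.25 × 0.67 × 3.7 = 3.099 ft³/s
w_2 = (24.0 − 6.1)/2 = 8.95 ft; q_2 = 1.59 × 1.43 × 8.95 = 20.35 ft³/s
w_3 = (43.5 − 13.5)/2 = 15 ft; q_3 = 2.09 × 2.12 × 15 = 66.46 ft³/s
w_4 = (74.4 − 24.0)/2 = 25.2 ft; q_4 = 2.99 × 2.94 × 25.2 = 221.5 ft³/s
w_5 = (74.4 − 43.5)/2 = 15.45 ft; q_5 = 0.94 × 0.71 × 15.45 = 10.31 ft³/s
Q = Σ qᵢ = 321.7 ft³/s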